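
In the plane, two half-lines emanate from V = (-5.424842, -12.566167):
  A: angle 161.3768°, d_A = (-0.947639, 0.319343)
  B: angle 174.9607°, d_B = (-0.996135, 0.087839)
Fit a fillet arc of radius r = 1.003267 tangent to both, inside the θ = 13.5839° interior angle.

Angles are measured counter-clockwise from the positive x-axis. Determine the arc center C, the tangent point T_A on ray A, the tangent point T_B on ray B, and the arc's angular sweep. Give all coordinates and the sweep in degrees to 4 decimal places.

center=(-13.7279,-10.8268) T_A=(-13.4075,-9.8761) T_B=(-13.8160,-11.8262) sweep=166.4161

bisector direction at 168.1688° = (-0.978756,0.205030)
center distance |VC| = r/sin(θ/2) = 1.003267/sin(6.7919°) = 8.483250
C = V + |VC|·bis = (-13.7279,-10.8268)
T_A = V + ((C−V)·d_A)·d_A = V + 8.4237·d_A = (-13.4075,-9.8761)
T_B = V + ((C−V)·d_B)·d_B = V + 8.4237·d_B = (-13.8160,-11.8262)
sweep = 180° − θ = 166.4161°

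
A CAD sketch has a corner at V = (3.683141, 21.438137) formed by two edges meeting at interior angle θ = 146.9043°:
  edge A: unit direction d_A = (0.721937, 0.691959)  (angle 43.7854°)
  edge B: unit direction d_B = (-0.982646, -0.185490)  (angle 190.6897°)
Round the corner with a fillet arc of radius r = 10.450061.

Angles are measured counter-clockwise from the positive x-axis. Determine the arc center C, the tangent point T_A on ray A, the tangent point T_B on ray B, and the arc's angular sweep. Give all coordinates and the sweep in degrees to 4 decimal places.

bisector direction at 117.2376° = (-0.457681,0.889117)
center distance |VC| = r/sin(θ/2) = 10.450061/sin(73.4522°) = 10.901580
C = V + |VC|·bis = (-1.3063,31.1309)
T_A = V + ((C−V)·d_A)·d_A = V + 3.1049·d_A = (5.9247,23.5866)
T_B = V + ((C−V)·d_B)·d_B = V + 3.1049·d_B = (0.6321,20.8622)
sweep = 180° − θ = 33.0957°

center=(-1.3063,31.1309) T_A=(5.9247,23.5866) T_B=(0.6321,20.8622) sweep=33.0957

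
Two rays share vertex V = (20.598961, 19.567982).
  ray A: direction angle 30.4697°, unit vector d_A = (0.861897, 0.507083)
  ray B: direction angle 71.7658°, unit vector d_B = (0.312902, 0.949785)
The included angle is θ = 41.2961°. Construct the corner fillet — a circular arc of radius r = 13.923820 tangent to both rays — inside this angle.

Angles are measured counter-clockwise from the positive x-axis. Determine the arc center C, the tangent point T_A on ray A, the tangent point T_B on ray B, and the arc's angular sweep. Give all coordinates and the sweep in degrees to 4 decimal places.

center=(45.3852,50.3054) T_A=(52.4457,38.3045) T_B=(32.1606,54.6622) sweep=138.7039

bisector direction at 51.1177° = (0.627722,0.778438)
center distance |VC| = r/sin(θ/2) = 13.923820/sin(20.6481°) = 39.486025
C = V + |VC|·bis = (45.3852,50.3054)
T_A = V + ((C−V)·d_A)·d_A = V + 36.9496·d_A = (52.4457,38.3045)
T_B = V + ((C−V)·d_B)·d_B = V + 36.9496·d_B = (32.1606,54.6622)
sweep = 180° − θ = 138.7039°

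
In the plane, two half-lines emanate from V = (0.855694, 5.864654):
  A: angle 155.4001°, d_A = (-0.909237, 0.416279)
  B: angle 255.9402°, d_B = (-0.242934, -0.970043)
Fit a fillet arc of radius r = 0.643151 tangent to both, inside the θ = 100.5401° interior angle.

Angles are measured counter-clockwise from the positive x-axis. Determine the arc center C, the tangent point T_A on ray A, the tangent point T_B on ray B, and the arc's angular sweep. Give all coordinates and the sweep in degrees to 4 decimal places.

center=(0.1020,5.5024) T_A=(0.3697,6.0872) T_B=(0.7258,5.3461) sweep=79.4599

bisector direction at 205.6702° = (-0.901303,-0.433190)
center distance |VC| = r/sin(θ/2) = 0.643151/sin(50.2700°) = 0.836276
C = V + |VC|·bis = (0.1020,5.5024)
T_A = V + ((C−V)·d_A)·d_A = V + 0.5345·d_A = (0.3697,6.0872)
T_B = V + ((C−V)·d_B)·d_B = V + 0.5345·d_B = (0.7258,5.3461)
sweep = 180° − θ = 79.4599°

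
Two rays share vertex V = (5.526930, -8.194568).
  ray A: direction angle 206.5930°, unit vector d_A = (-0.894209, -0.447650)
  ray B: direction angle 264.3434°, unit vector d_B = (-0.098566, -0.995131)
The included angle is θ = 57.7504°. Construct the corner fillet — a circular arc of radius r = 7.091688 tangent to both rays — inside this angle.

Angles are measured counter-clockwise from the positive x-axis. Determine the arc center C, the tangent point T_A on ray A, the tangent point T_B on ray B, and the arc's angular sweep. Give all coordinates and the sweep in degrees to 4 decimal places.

bisector direction at 235.4682° = (-0.566864,-0.823812)
center distance |VC| = r/sin(θ/2) = 7.091688/sin(28.8752°) = 14.685521
C = V + |VC|·bis = (-2.7978,-20.2927)
T_A = V + ((C−V)·d_A)·d_A = V + 12.8597·d_A = (-5.9723,-13.9512)
T_B = V + ((C−V)·d_B)·d_B = V + 12.8597·d_B = (4.2594,-20.9917)
sweep = 180° − θ = 122.2496°

center=(-2.7978,-20.2927) T_A=(-5.9723,-13.9512) T_B=(4.2594,-20.9917) sweep=122.2496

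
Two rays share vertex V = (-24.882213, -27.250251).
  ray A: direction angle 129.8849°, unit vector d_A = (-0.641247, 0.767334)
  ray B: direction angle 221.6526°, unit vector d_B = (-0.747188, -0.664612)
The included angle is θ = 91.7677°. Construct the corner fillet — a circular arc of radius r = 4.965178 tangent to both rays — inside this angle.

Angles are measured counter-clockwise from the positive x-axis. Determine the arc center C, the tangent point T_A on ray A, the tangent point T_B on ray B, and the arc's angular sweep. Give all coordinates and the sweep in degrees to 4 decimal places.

center=(-31.7793,-26.7400) T_A=(-27.9694,-23.5561) T_B=(-28.4794,-30.4499) sweep=88.2323

bisector direction at 175.7688° = (-0.997274,0.073782)
center distance |VC| = r/sin(θ/2) = 4.965178/sin(45.8839°) = 6.915963
C = V + |VC|·bis = (-31.7793,-26.7400)
T_A = V + ((C−V)·d_A)·d_A = V + 4.8143·d_A = (-27.9694,-23.5561)
T_B = V + ((C−V)·d_B)·d_B = V + 4.8143·d_B = (-28.4794,-30.4499)
sweep = 180° − θ = 88.2323°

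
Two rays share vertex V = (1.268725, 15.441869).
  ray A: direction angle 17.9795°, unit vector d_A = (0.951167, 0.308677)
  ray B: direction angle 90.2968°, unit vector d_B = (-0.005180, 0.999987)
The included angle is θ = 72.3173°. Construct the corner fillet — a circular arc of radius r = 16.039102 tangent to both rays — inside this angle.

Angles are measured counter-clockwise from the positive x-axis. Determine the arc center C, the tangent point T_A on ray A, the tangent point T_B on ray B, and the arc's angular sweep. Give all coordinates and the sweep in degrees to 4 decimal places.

center=(17.1939,37.4725) T_A=(22.1448,22.2167) T_B=(1.1550,37.3894) sweep=107.6827

bisector direction at 54.1382° = (0.585833,0.810432)
center distance |VC| = r/sin(θ/2) = 16.039102/sin(36.1587°) = 27.183853
C = V + |VC|·bis = (17.1939,37.4725)
T_A = V + ((C−V)·d_A)·d_A = V + 21.9479·d_A = (22.1448,22.2167)
T_B = V + ((C−V)·d_B)·d_B = V + 21.9479·d_B = (1.1550,37.3894)
sweep = 180° − θ = 107.6827°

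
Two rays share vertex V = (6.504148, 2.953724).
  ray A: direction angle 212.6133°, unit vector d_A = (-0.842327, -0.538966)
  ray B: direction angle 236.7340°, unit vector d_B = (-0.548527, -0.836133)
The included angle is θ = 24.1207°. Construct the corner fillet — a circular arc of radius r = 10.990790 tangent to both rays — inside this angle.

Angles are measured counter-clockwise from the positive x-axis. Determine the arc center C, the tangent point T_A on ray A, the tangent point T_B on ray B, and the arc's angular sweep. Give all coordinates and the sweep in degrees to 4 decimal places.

bisector direction at 224.6737° = (-0.711123,-0.703068)
center distance |VC| = r/sin(θ/2) = 10.990790/sin(12.0603°) = 52.602144
C = V + |VC|·bis = (-30.9024,-34.0291)
T_A = V + ((C−V)·d_A)·d_A = V + 51.4411·d_A = (-36.8261,-24.7713)
T_B = V + ((C−V)·d_B)·d_B = V + 51.4411·d_B = (-21.7127,-40.0579)
sweep = 180° − θ = 155.8793°

center=(-30.9024,-34.0291) T_A=(-36.8261,-24.7713) T_B=(-21.7127,-40.0579) sweep=155.8793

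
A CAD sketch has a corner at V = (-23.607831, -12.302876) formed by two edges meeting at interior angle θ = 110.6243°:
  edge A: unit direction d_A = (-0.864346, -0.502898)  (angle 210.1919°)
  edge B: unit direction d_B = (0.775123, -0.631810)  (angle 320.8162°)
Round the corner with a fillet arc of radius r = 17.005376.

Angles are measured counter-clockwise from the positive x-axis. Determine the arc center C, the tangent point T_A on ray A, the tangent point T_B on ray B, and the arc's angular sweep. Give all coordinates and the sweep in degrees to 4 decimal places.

bisector direction at 265.5041° = (-0.078389,-0.996923)
center distance |VC| = r/sin(θ/2) = 17.005376/sin(55.3122°) = 20.681145
C = V + |VC|·bis = (-25.2290,-32.9204)
T_A = V + ((C−V)·d_A)·d_A = V + 11.7697·d_A = (-33.7810,-18.2219)
T_B = V + ((C−V)·d_B)·d_B = V + 11.7697·d_B = (-14.4848,-19.7391)
sweep = 180° − θ = 69.3757°

center=(-25.2290,-32.9204) T_A=(-33.7810,-18.2219) T_B=(-14.4848,-19.7391) sweep=69.3757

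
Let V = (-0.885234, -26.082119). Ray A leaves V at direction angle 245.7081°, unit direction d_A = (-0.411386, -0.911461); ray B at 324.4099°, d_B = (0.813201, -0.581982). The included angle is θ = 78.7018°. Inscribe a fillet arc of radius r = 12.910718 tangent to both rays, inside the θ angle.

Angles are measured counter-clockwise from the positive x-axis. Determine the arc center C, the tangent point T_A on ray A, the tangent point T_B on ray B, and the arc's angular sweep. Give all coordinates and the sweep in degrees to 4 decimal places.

bisector direction at 285.0590° = (0.259814,-0.965659)
center distance |VC| = r/sin(θ/2) = 12.910718/sin(39.3509°) = 20.361722
C = V + |VC|·bis = (4.4050,-45.7446)
T_A = V + ((C−V)·d_A)·d_A = V + 15.7453·d_A = (-7.3626,-40.4333)
T_B = V + ((C−V)·d_B)·d_B = V + 15.7453·d_B = (11.9188,-35.2456)
sweep = 180° − θ = 101.2982°

center=(4.4050,-45.7446) T_A=(-7.3626,-40.4333) T_B=(11.9188,-35.2456) sweep=101.2982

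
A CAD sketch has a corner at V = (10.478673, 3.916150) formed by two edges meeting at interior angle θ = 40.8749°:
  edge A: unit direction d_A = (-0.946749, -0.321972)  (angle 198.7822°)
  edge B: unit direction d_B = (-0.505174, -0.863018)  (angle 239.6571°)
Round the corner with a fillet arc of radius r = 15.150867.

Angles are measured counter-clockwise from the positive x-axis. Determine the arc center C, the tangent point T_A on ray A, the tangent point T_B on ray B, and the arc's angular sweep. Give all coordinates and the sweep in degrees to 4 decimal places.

bisector direction at 219.2197° = (-0.774728,-0.632295)
center distance |VC| = r/sin(θ/2) = 15.150867/sin(20.4374°) = 43.389275
C = V + |VC|·bis = (-23.1362,-23.5187)
T_A = V + ((C−V)·d_A)·d_A = V + 40.6581·d_A = (-28.0143,-9.1746)
T_B = V + ((C−V)·d_B)·d_B = V + 40.6581·d_B = (-10.0607,-31.1725)
sweep = 180° − θ = 139.1251°

center=(-23.1362,-23.5187) T_A=(-28.0143,-9.1746) T_B=(-10.0607,-31.1725) sweep=139.1251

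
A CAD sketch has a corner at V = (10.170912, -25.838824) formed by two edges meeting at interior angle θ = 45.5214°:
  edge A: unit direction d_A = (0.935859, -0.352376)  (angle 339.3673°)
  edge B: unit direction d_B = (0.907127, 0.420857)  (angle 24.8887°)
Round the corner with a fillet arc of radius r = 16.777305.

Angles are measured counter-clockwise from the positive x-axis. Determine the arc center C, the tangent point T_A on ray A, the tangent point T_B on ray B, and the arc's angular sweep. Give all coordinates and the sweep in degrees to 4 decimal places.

center=(53.5063,-24.2286) T_A=(47.5944,-39.9298) T_B=(46.4455,-9.0094) sweep=134.4786

bisector direction at 2.1280° = (0.999310,0.037132)
center distance |VC| = r/sin(θ/2) = 16.777305/sin(22.7607°) = 43.365300
C = V + |VC|·bis = (53.5063,-24.2286)
T_A = V + ((C−V)·d_A)·d_A = V + 39.9884·d_A = (47.5944,-39.9298)
T_B = V + ((C−V)·d_B)·d_B = V + 39.9884·d_B = (46.4455,-9.0094)
sweep = 180° − θ = 134.4786°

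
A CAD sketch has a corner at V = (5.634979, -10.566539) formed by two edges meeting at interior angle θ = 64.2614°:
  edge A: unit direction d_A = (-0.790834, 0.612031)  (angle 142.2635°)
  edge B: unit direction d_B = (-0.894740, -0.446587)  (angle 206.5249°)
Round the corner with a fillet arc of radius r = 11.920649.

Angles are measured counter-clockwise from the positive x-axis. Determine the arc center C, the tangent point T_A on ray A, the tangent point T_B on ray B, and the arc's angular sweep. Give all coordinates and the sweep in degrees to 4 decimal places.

bisector direction at 174.3942° = (-0.995218,0.097684)
center distance |VC| = r/sin(θ/2) = 11.920649/sin(32.1307°) = 22.413453
C = V + |VC|·bis = (-16.6713,-8.3771)
T_A = V + ((C−V)·d_A)·d_A = V + 18.9805·d_A = (-9.3755,1.0501)
T_B = V + ((C−V)·d_B)·d_B = V + 18.9805·d_B = (-11.3477,-19.0430)
sweep = 180° − θ = 115.7386°

center=(-16.6713,-8.3771) T_A=(-9.3755,1.0501) T_B=(-11.3477,-19.0430) sweep=115.7386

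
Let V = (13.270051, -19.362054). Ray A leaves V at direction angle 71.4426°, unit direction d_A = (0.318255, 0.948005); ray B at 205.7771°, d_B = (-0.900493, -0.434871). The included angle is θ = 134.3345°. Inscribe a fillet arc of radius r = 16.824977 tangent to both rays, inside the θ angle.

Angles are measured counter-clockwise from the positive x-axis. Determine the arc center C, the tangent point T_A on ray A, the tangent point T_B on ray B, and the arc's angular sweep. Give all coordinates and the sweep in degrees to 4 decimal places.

center=(-0.4256,-7.2919) T_A=(15.5245,-12.6465) T_B=(6.8911,-22.4426) sweep=45.6655

bisector direction at 138.6098° = (-0.750225,0.661183)
center distance |VC| = r/sin(θ/2) = 16.824977/sin(67.1672°) = 18.255446
C = V + |VC|·bis = (-0.4256,-7.2919)
T_A = V + ((C−V)·d_A)·d_A = V + 7.0839·d_A = (15.5245,-12.6465)
T_B = V + ((C−V)·d_B)·d_B = V + 7.0839·d_B = (6.8911,-22.4426)
sweep = 180° − θ = 45.6655°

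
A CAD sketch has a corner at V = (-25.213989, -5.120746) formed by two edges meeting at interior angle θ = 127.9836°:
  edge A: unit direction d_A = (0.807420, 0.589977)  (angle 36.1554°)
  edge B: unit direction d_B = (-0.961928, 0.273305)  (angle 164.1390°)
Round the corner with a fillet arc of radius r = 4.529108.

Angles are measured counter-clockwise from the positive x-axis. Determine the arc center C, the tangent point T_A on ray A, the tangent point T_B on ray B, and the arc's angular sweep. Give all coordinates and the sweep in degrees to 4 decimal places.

center=(-26.1018,-0.1601) T_A=(-23.4298,-3.8170) T_B=(-27.3397,-4.5168) sweep=52.0164

bisector direction at 100.1472° = (-0.176178,0.984358)
center distance |VC| = r/sin(θ/2) = 4.529108/sin(63.9918°) = 5.039446
C = V + |VC|·bis = (-26.1018,-0.1601)
T_A = V + ((C−V)·d_A)·d_A = V + 2.2098·d_A = (-23.4298,-3.8170)
T_B = V + ((C−V)·d_B)·d_B = V + 2.2098·d_B = (-27.3397,-4.5168)
sweep = 180° − θ = 52.0164°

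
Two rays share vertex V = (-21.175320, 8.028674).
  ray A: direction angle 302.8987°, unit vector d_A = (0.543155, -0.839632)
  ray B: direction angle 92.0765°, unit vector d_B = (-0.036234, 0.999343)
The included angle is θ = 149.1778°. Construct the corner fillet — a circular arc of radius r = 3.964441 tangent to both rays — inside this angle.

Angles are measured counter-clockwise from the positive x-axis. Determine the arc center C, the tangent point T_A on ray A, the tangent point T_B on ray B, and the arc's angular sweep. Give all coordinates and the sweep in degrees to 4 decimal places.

center=(-17.2531,9.2644) T_A=(-20.5818,7.1111) T_B=(-21.2149,9.1208) sweep=30.8222

bisector direction at 17.4876° = (0.953782,0.300499)
center distance |VC| = r/sin(θ/2) = 3.964441/sin(74.5889°) = 4.112303
C = V + |VC|·bis = (-17.2531,9.2644)
T_A = V + ((C−V)·d_A)·d_A = V + 1.0928·d_A = (-20.5818,7.1111)
T_B = V + ((C−V)·d_B)·d_B = V + 1.0928·d_B = (-21.2149,9.1208)
sweep = 180° − θ = 30.8222°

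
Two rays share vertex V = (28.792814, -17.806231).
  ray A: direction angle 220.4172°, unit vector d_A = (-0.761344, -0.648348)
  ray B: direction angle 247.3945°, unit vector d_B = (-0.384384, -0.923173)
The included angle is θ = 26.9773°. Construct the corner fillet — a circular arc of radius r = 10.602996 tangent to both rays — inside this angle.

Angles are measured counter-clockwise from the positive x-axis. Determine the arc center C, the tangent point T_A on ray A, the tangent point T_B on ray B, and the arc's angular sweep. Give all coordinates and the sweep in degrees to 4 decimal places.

center=(2.0134,-54.5379) T_A=(-4.8610,-46.4653) T_B=(11.8018,-58.6135) sweep=153.0227

bisector direction at 233.9058° = (-0.589114,-0.808050)
center distance |VC| = r/sin(θ/2) = 10.602996/sin(13.4886°) = 45.457113
C = V + |VC|·bis = (2.0134,-54.5379)
T_A = V + ((C−V)·d_A)·d_A = V + 44.2032·d_A = (-4.8610,-46.4653)
T_B = V + ((C−V)·d_B)·d_B = V + 44.2032·d_B = (11.8018,-58.6135)
sweep = 180° − θ = 153.0227°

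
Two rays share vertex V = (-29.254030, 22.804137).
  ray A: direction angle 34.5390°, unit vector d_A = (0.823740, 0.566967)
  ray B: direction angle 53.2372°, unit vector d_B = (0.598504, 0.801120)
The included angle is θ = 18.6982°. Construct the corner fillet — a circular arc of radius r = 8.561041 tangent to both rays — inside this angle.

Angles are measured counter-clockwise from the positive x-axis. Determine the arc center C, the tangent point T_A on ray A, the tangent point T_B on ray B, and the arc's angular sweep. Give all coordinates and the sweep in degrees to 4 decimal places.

bisector direction at 43.8881° = (0.720695,0.693252)
center distance |VC| = r/sin(θ/2) = 8.561041/sin(9.3491°) = 52.699722
C = V + |VC|·bis = (8.7264,59.3383)
T_A = V + ((C−V)·d_A)·d_A = V + 51.9997·d_A = (13.5802,52.2863)
T_B = V + ((C−V)·d_B)·d_B = V + 51.9997·d_B = (1.8680,64.4621)
sweep = 180° − θ = 161.3018°

center=(8.7264,59.3383) T_A=(13.5802,52.2863) T_B=(1.8680,64.4621) sweep=161.3018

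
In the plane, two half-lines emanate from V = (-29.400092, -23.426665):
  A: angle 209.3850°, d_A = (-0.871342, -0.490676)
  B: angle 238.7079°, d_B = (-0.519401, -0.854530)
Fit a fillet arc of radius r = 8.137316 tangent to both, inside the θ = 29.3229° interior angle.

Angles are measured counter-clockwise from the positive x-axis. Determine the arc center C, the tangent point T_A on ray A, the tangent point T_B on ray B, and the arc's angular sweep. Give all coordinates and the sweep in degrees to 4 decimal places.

bisector direction at 224.0465° = (-0.718776,-0.695241)
center distance |VC| = r/sin(θ/2) = 8.137316/sin(14.6615°) = 32.149697
C = V + |VC|·bis = (-52.5085,-45.7785)
T_A = V + ((C−V)·d_A)·d_A = V + 31.1028·d_A = (-56.5013,-38.6881)
T_B = V + ((C−V)·d_B)·d_B = V + 31.1028·d_B = (-45.5550,-50.0050)
sweep = 180° − θ = 150.6771°

center=(-52.5085,-45.7785) T_A=(-56.5013,-38.6881) T_B=(-45.5550,-50.0050) sweep=150.6771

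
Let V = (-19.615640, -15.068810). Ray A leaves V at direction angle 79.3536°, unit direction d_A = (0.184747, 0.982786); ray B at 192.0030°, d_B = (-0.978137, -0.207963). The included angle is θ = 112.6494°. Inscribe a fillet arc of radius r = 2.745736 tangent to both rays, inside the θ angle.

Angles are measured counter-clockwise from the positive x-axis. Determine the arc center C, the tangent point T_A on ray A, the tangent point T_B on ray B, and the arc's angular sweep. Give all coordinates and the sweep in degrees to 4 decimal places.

bisector direction at 135.6783° = (-0.715428,0.698686)
center distance |VC| = r/sin(θ/2) = 2.745736/sin(56.3247°) = 3.299397
C = V + |VC|·bis = (-21.9761,-12.7636)
T_A = V + ((C−V)·d_A)·d_A = V + 1.8295·d_A = (-19.2777,-13.2708)
T_B = V + ((C−V)·d_B)·d_B = V + 1.8295·d_B = (-21.4051,-15.4493)
sweep = 180° − θ = 67.3506°

center=(-21.9761,-12.7636) T_A=(-19.2777,-13.2708) T_B=(-21.4051,-15.4493) sweep=67.3506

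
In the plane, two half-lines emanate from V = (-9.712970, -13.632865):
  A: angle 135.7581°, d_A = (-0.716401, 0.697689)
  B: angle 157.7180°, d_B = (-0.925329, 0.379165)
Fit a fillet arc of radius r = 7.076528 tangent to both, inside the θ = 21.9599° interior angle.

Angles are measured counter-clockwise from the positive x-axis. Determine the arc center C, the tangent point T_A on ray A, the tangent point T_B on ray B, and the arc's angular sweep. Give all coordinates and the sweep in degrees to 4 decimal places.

center=(-40.7800,6.7448) T_A=(-35.8428,11.8145) T_B=(-43.4632,0.1967) sweep=158.0401

bisector direction at 146.7381° = (-0.836172,0.548468)
center distance |VC| = r/sin(θ/2) = 7.076528/sin(10.9800°) = 37.153862
C = V + |VC|·bis = (-40.7800,6.7448)
T_A = V + ((C−V)·d_A)·d_A = V + 36.4737·d_A = (-35.8428,11.8145)
T_B = V + ((C−V)·d_B)·d_B = V + 36.4737·d_B = (-43.4632,0.1967)
sweep = 180° − θ = 158.0401°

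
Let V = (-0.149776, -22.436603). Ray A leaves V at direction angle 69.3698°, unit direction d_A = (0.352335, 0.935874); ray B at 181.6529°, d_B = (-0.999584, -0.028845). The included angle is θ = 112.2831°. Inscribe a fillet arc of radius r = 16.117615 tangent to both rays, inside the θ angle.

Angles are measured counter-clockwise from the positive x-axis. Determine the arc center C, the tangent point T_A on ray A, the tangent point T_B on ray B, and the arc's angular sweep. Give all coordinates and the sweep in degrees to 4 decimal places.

center=(-11.4238,-6.6376) T_A=(3.6602,-12.3164) T_B=(-10.9589,-22.7485) sweep=67.7169

bisector direction at 125.5113° = (-0.580864,0.814000)
center distance |VC| = r/sin(θ/2) = 16.117615/sin(56.1416°) = 19.409073
C = V + |VC|·bis = (-11.4238,-6.6376)
T_A = V + ((C−V)·d_A)·d_A = V + 10.8136·d_A = (3.6602,-12.3164)
T_B = V + ((C−V)·d_B)·d_B = V + 10.8136·d_B = (-10.9589,-22.7485)
sweep = 180° − θ = 67.7169°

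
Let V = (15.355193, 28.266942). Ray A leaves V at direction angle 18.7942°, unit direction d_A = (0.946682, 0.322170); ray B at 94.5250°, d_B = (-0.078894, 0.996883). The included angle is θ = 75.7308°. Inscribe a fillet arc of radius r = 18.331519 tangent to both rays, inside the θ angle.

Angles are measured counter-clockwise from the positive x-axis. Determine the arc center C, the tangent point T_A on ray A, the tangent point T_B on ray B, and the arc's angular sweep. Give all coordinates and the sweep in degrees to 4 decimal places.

center=(31.7695,53.2169) T_A=(37.6753,35.8628) T_B=(13.4951,51.7707) sweep=104.2692

bisector direction at 56.6596° = (0.549612,0.835420)
center distance |VC| = r/sin(θ/2) = 18.331519/sin(37.8654°) = 29.865205
C = V + |VC|·bis = (31.7695,53.2169)
T_A = V + ((C−V)·d_A)·d_A = V + 23.5772·d_A = (37.6753,35.8628)
T_B = V + ((C−V)·d_B)·d_B = V + 23.5772·d_B = (13.4951,51.7707)
sweep = 180° − θ = 104.2692°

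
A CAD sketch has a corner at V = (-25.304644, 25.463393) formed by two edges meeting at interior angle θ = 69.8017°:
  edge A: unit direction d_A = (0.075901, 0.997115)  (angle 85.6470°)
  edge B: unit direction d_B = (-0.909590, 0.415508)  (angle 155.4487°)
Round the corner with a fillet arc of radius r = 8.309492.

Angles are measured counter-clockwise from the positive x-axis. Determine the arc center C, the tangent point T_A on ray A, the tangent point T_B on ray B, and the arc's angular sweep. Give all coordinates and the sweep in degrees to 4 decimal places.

center=(-32.6861,37.9707) T_A=(-24.4006,37.3400) T_B=(-36.1388,30.4125) sweep=110.1983

bisector direction at 120.5479° = (-0.508258,0.861205)
center distance |VC| = r/sin(θ/2) = 8.309492/sin(34.9008°) = 14.523071
C = V + |VC|·bis = (-32.6861,37.9707)
T_A = V + ((C−V)·d_A)·d_A = V + 11.9110·d_A = (-24.4006,37.3400)
T_B = V + ((C−V)·d_B)·d_B = V + 11.9110·d_B = (-36.1388,30.4125)
sweep = 180° − θ = 110.1983°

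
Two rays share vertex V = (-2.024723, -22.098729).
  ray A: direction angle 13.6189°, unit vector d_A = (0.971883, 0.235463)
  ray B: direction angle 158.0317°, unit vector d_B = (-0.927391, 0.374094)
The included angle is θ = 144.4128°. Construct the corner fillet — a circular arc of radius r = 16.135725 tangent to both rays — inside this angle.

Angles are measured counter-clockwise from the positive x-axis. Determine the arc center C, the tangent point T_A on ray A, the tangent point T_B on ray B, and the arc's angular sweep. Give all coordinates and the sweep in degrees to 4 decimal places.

center=(-0.7911,-5.1973) T_A=(3.0083,-20.8794) T_B=(-6.8273,-20.1614) sweep=35.5872

bisector direction at 85.8253° = (0.072798,0.997347)
center distance |VC| = r/sin(θ/2) = 16.135725/sin(72.2064°) = 16.946380
C = V + |VC|·bis = (-0.7911,-5.1973)
T_A = V + ((C−V)·d_A)·d_A = V + 5.1786·d_A = (3.0083,-20.8794)
T_B = V + ((C−V)·d_B)·d_B = V + 5.1786·d_B = (-6.8273,-20.1614)
sweep = 180° − θ = 35.5872°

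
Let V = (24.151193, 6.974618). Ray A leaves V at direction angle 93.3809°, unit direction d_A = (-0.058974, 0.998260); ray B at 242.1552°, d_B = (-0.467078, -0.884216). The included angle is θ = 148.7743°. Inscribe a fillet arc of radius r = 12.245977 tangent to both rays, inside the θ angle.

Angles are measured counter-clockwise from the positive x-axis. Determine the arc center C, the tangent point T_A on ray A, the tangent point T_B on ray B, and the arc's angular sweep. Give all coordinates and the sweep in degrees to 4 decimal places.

bisector direction at 167.7681° = (-0.977298,0.211870)
center distance |VC| = r/sin(θ/2) = 12.245977/sin(74.3872°) = 12.715137
C = V + |VC|·bis = (11.7247,9.6686)
T_A = V + ((C−V)·d_A)·d_A = V + 3.4221·d_A = (23.9494,10.3908)
T_B = V + ((C−V)·d_B)·d_B = V + 3.4221·d_B = (22.5528,3.9487)
sweep = 180° − θ = 31.2257°

center=(11.7247,9.6686) T_A=(23.9494,10.3908) T_B=(22.5528,3.9487) sweep=31.2257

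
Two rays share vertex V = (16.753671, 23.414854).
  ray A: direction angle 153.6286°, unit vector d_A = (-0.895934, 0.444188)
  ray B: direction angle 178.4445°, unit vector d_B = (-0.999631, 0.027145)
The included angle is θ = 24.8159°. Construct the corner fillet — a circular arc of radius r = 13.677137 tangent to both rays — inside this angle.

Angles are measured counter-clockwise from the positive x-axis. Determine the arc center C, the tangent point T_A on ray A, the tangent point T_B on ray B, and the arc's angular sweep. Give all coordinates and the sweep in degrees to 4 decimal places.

center=(-45.0182,38.7745) T_A=(-38.9430,51.0283) T_B=(-45.3895,25.1024) sweep=155.1841

bisector direction at 166.0366° = (-0.970450,0.241303)
center distance |VC| = r/sin(θ/2) = 13.677137/sin(12.4079°) = 63.652829
C = V + |VC|·bis = (-45.0182,38.7745)
T_A = V + ((C−V)·d_A)·d_A = V + 62.1661·d_A = (-38.9430,51.0283)
T_B = V + ((C−V)·d_B)·d_B = V + 62.1661·d_B = (-45.3895,25.1024)
sweep = 180° − θ = 155.1841°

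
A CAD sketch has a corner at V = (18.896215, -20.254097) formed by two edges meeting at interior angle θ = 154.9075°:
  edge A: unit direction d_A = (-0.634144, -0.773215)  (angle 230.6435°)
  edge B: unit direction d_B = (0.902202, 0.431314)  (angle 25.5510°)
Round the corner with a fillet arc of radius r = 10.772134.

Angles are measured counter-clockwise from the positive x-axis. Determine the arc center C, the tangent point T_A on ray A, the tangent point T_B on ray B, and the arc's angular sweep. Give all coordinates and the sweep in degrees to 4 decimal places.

bisector direction at 308.0972° = (0.616998,-0.786965)
center distance |VC| = r/sin(θ/2) = 10.772134/sin(77.4537°) = 11.035655
C = V + |VC|·bis = (25.7052,-28.9388)
T_A = V + ((C−V)·d_A)·d_A = V + 2.3972·d_A = (17.3760,-22.1077)
T_B = V + ((C−V)·d_B)·d_B = V + 2.3972·d_B = (21.0590,-19.2201)
sweep = 180° − θ = 25.0925°

center=(25.7052,-28.9388) T_A=(17.3760,-22.1077) T_B=(21.0590,-19.2201) sweep=25.0925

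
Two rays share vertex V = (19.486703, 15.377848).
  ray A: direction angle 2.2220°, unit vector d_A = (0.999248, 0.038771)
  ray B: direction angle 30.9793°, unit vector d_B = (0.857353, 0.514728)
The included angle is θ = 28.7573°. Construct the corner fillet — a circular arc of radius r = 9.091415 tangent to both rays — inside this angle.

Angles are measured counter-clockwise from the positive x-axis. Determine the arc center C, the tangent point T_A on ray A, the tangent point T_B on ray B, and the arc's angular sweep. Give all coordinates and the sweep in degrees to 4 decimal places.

center=(54.5711,25.8374) T_A=(54.9236,16.7528) T_B=(49.8915,33.6320) sweep=151.2427

bisector direction at 16.6007° = (0.958319,0.285699)
center distance |VC| = r/sin(θ/2) = 9.091415/sin(14.3787°) = 36.610371
C = V + |VC|·bis = (54.5711,25.8374)
T_A = V + ((C−V)·d_A)·d_A = V + 35.4636·d_A = (54.9236,16.7528)
T_B = V + ((C−V)·d_B)·d_B = V + 35.4636·d_B = (49.8915,33.6320)
sweep = 180° − θ = 151.2427°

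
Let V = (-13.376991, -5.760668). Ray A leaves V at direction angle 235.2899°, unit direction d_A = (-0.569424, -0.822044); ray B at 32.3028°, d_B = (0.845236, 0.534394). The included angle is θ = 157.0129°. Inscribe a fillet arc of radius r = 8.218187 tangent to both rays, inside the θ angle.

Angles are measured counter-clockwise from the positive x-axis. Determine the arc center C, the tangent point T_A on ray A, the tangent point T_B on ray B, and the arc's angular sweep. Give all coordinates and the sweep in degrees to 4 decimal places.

center=(-7.5728,-11.8140) T_A=(-14.3285,-7.1343) T_B=(-11.9646,-4.8677) sweep=22.9871

bisector direction at 313.7964° = (0.692097,-0.721804)
center distance |VC| = r/sin(θ/2) = 8.218187/sin(78.5065°) = 8.386357
C = V + |VC|·bis = (-7.5728,-11.8140)
T_A = V + ((C−V)·d_A)·d_A = V + 1.6710·d_A = (-14.3285,-7.1343)
T_B = V + ((C−V)·d_B)·d_B = V + 1.6710·d_B = (-11.9646,-4.8677)
sweep = 180° − θ = 22.9871°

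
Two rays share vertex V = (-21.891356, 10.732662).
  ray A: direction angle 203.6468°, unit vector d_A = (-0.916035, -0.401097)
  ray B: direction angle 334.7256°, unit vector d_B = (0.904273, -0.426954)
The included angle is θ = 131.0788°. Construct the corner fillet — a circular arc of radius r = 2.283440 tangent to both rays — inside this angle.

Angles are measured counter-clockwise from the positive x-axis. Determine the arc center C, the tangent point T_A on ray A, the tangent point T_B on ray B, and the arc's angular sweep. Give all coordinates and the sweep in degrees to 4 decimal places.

bisector direction at 269.1862° = (-0.014203,-0.999899)
center distance |VC| = r/sin(θ/2) = 2.283440/sin(65.5394°) = 2.508596
C = V + |VC|·bis = (-21.9270,8.2243)
T_A = V + ((C−V)·d_A)·d_A = V + 1.0387·d_A = (-22.8429,10.3160)
T_B = V + ((C−V)·d_B)·d_B = V + 1.0387·d_B = (-20.9521,10.2892)
sweep = 180° − θ = 48.9212°

center=(-21.9270,8.2243) T_A=(-22.8429,10.3160) T_B=(-20.9521,10.2892) sweep=48.9212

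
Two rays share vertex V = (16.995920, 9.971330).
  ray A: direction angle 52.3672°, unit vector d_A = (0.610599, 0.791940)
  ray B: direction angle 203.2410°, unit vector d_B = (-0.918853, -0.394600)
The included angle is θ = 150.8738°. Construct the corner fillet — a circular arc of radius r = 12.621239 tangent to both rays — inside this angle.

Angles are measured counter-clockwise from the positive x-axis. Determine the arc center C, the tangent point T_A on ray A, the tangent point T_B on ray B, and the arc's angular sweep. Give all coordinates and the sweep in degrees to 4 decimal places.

bisector direction at 127.8041° = (-0.612964,0.790111)
center distance |VC| = r/sin(θ/2) = 12.621239/sin(75.4369°) = 13.040204
C = V + |VC|·bis = (9.0027,20.2745)
T_A = V + ((C−V)·d_A)·d_A = V + 3.2789·d_A = (18.9980,12.5680)
T_B = V + ((C−V)·d_B)·d_B = V + 3.2789·d_B = (13.9831,8.6775)
sweep = 180° − θ = 29.1262°

center=(9.0027,20.2745) T_A=(18.9980,12.5680) T_B=(13.9831,8.6775) sweep=29.1262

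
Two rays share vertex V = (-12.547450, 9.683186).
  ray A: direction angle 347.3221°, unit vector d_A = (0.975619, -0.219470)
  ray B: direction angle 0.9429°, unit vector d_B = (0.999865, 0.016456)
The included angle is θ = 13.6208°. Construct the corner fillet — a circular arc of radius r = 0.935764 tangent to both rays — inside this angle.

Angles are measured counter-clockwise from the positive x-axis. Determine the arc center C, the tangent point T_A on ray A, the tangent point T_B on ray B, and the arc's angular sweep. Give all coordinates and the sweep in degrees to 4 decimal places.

center=(-4.6977,8.8765) T_A=(-4.9030,7.9635) T_B=(-4.7131,9.8121) sweep=166.3792

bisector direction at 354.1325° = (0.994761,-0.102228)
center distance |VC| = r/sin(θ/2) = 0.935764/sin(6.8104°) = 7.891135
C = V + |VC|·bis = (-4.6977,8.8765)
T_A = V + ((C−V)·d_A)·d_A = V + 7.8355·d_A = (-4.9030,7.9635)
T_B = V + ((C−V)·d_B)·d_B = V + 7.8355·d_B = (-4.7131,9.8121)
sweep = 180° − θ = 166.3792°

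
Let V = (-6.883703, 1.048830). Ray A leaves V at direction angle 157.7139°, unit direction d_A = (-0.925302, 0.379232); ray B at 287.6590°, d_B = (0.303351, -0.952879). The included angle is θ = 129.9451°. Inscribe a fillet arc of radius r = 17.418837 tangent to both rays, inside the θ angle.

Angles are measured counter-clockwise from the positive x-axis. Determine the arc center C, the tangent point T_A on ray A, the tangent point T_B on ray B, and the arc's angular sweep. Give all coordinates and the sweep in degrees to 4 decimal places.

center=(-21.0147,-11.9847) T_A=(-14.4089,4.1330) T_B=(-4.4166,-6.7006) sweep=50.0549

bisector direction at 222.6865° = (-0.735075,-0.677986)
center distance |VC| = r/sin(θ/2) = 17.418837/sin(64.9725°) = 19.223857
C = V + |VC|·bis = (-21.0147,-11.9847)
T_A = V + ((C−V)·d_A)·d_A = V + 8.1327·d_A = (-14.4089,4.1330)
T_B = V + ((C−V)·d_B)·d_B = V + 8.1327·d_B = (-4.4166,-6.7006)
sweep = 180° − θ = 50.0549°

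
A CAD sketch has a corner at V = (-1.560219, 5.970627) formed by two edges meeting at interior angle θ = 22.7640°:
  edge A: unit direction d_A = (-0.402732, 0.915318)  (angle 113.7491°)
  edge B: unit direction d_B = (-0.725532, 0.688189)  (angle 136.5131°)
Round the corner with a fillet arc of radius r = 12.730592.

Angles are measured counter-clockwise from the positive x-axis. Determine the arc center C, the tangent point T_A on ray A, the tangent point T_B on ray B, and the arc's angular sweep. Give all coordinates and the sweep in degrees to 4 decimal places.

center=(-38.6812,58.7276) T_A=(-27.0287,63.8546) T_B=(-47.4423,49.4912) sweep=157.2360

bisector direction at 125.1311° = (-0.575449,0.817837)
center distance |VC| = r/sin(θ/2) = 12.730592/sin(11.3820°) = 64.507893
C = V + |VC|·bis = (-38.6812,58.7276)
T_A = V + ((C−V)·d_A)·d_A = V + 63.2392·d_A = (-27.0287,63.8546)
T_B = V + ((C−V)·d_B)·d_B = V + 63.2392·d_B = (-47.4423,49.4912)
sweep = 180° − θ = 157.2360°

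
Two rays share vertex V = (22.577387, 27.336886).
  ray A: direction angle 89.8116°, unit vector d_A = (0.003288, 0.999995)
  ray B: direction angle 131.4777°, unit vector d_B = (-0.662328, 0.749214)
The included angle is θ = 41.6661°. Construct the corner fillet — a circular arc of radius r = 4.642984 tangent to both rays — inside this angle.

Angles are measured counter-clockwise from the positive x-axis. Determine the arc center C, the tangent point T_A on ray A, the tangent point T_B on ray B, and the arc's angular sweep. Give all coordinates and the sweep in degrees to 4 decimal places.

bisector direction at 110.6446° = (-0.352571,0.935785)
center distance |VC| = r/sin(θ/2) = 4.642984/sin(20.8331°) = 13.055066
C = V + |VC|·bis = (17.9745,39.5536)
T_A = V + ((C−V)·d_A)·d_A = V + 12.2015·d_A = (22.6175,39.5384)
T_B = V + ((C−V)·d_B)·d_B = V + 12.2015·d_B = (14.4960,36.4784)
sweep = 180° − θ = 138.3339°

center=(17.9745,39.5536) T_A=(22.6175,39.5384) T_B=(14.4960,36.4784) sweep=138.3339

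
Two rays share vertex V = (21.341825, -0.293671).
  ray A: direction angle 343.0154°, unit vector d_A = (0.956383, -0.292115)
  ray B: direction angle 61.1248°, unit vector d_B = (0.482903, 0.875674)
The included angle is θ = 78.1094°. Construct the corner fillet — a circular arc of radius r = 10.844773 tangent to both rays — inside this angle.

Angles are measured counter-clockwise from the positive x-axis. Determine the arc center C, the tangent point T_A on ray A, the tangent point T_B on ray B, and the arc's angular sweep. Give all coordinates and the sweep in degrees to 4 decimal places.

center=(37.2928,6.1737) T_A=(34.1249,-4.1981) T_B=(27.7963,11.4106) sweep=101.8906

bisector direction at 22.0701° = (0.926725,0.375741)
center distance |VC| = r/sin(θ/2) = 10.844773/sin(39.0547°) = 17.212230
C = V + |VC|·bis = (37.2928,6.1737)
T_A = V + ((C−V)·d_A)·d_A = V + 13.3661·d_A = (34.1249,-4.1981)
T_B = V + ((C−V)·d_B)·d_B = V + 13.3661·d_B = (27.7963,11.4106)
sweep = 180° − θ = 101.8906°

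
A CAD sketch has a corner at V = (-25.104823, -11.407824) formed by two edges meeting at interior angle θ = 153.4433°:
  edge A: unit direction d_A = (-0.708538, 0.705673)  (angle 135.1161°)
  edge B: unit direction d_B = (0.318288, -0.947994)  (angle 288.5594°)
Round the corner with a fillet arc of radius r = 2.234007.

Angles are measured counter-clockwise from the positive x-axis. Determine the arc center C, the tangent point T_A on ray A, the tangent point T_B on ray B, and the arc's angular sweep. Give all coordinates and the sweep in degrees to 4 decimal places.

center=(-27.0548,-12.6187) T_A=(-25.4784,-11.0358) T_B=(-24.9370,-11.9076) sweep=26.5567

bisector direction at 211.8377° = (-0.849545,-0.527516)
center distance |VC| = r/sin(θ/2) = 2.234007/sin(76.7216°) = 2.295372
C = V + |VC|·bis = (-27.0548,-12.6187)
T_A = V + ((C−V)·d_A)·d_A = V + 0.5272·d_A = (-25.4784,-11.0358)
T_B = V + ((C−V)·d_B)·d_B = V + 0.5272·d_B = (-24.9370,-11.9076)
sweep = 180° − θ = 26.5567°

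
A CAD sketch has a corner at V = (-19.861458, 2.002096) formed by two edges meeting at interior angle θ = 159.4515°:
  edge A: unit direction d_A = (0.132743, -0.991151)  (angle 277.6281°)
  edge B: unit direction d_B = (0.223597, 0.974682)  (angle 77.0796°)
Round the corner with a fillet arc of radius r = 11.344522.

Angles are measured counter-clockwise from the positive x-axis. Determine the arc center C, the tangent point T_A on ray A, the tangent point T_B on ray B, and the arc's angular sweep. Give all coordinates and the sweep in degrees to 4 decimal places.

bisector direction at 357.3539° = (0.998934,-0.046168)
center distance |VC| = r/sin(θ/2) = 11.344522/sin(79.7258°) = 11.529392
C = V + |VC|·bis = (-8.3444,1.4698)
T_A = V + ((C−V)·d_A)·d_A = V + 2.0564·d_A = (-19.5885,-0.0361)
T_B = V + ((C−V)·d_B)·d_B = V + 2.0564·d_B = (-19.4017,4.0064)
sweep = 180° − θ = 20.5485°

center=(-8.3444,1.4698) T_A=(-19.5885,-0.0361) T_B=(-19.4017,4.0064) sweep=20.5485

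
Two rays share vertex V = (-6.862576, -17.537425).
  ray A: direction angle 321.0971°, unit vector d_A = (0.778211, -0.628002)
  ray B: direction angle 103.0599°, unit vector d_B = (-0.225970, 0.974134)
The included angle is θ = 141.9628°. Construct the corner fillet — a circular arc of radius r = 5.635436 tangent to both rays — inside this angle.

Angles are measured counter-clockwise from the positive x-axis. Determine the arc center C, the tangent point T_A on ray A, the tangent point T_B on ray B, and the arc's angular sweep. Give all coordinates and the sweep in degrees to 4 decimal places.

center=(-1.8118,-14.3717) T_A=(-5.3509,-18.7573) T_B=(-7.3015,-15.6452) sweep=38.0372

bisector direction at 32.0785° = (0.847321,0.531081)
center distance |VC| = r/sin(θ/2) = 5.635436/sin(70.9814°) = 5.960820
C = V + |VC|·bis = (-1.8118,-14.3717)
T_A = V + ((C−V)·d_A)·d_A = V + 1.9425·d_A = (-5.3509,-18.7573)
T_B = V + ((C−V)·d_B)·d_B = V + 1.9425·d_B = (-7.3015,-15.6452)
sweep = 180° − θ = 38.0372°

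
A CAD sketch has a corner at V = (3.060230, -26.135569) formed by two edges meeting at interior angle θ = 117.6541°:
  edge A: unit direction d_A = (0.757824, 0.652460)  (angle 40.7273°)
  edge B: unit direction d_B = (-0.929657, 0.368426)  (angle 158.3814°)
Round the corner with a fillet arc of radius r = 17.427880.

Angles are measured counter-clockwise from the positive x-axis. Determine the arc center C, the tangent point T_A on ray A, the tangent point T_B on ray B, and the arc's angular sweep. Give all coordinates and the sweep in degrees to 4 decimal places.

bisector direction at 99.5544° = (-0.165983,0.986129)
center distance |VC| = r/sin(θ/2) = 17.427880/sin(58.8270°) = 20.368983
C = V + |VC|·bis = (-0.3207,-6.0491)
T_A = V + ((C−V)·d_A)·d_A = V + 10.5435·d_A = (11.0503,-19.2564)
T_B = V + ((C−V)·d_B)·d_B = V + 10.5435·d_B = (-6.7416,-22.2511)
sweep = 180° − θ = 62.3459°

center=(-0.3207,-6.0491) T_A=(11.0503,-19.2564) T_B=(-6.7416,-22.2511) sweep=62.3459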